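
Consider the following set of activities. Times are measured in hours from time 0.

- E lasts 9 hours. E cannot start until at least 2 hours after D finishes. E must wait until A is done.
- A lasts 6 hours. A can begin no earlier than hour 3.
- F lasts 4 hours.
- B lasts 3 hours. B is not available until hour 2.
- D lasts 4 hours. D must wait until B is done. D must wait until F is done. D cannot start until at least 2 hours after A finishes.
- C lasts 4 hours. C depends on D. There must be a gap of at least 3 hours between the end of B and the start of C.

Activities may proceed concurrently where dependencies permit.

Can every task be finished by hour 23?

F has no prerequisites, so it starts at hour 0 and finishes at hour 4.
B waits on its own release at hour 2, so it starts at hour 2 and finishes at 2 + 3 = hour 5.
A cannot begin until its own release at hour 3. It runs from hour 3 to 3 + 6 = hour 9.
D needs all of B (finishes hour 5); F (finishes hour 4); A (finishes hour 9, plus 2-hour gap → hour 11). That puts its earliest start at hour 11; it finishes at 11 + 4 = hour 15.
E cannot start until D (finishes hour 15, plus 2-hour gap → hour 17); A (finishes hour 9). The controlling bound is hour 17, so E finishes at 17 + 9 = hour 26.
For C: D (finishes hour 15); B (finishes hour 5, plus 3-hour gap → hour 8). Taking the maximum gives a start of hour 15, and it finishes at 15 + 4 = hour 19.
The earliest everything can be done is hour 26, which is after the deadline of 23, so it is not possible.

No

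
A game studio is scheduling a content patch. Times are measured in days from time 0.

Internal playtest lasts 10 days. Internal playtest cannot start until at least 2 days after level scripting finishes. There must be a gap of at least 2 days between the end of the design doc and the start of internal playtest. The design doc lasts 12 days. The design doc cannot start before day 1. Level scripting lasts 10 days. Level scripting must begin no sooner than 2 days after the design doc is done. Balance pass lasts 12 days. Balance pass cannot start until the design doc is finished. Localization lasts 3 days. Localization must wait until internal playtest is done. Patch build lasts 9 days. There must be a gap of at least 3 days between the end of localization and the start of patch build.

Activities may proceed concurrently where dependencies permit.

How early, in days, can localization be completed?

The design doc cannot begin until its own release at day 1. It runs from day 1 to 1 + 12 = day 13.
After the design doc (finishes day 13, plus 2-day gap → day 15), level scripting can start at day 15 and finishes at day 25.
For internal playtest: level scripting (finishes day 25, plus 2-day gap → day 27); the design doc (finishes day 13, plus 2-day gap → day 15). Taking the maximum gives a start of day 27, and it finishes at 27 + 10 = day 37.
Localization cannot begin until internal playtest (finishes day 37). It runs from day 37 to 37 + 3 = day 40.

40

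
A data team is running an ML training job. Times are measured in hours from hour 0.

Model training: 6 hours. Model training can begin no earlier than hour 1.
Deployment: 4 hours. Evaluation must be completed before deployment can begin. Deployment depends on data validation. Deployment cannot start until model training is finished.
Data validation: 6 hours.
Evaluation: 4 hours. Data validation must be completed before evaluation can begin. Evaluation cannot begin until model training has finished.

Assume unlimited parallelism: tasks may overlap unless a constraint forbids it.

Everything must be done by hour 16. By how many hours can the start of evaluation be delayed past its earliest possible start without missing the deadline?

1

Model training waits on its own release at hour 1, so it starts at hour 1 and finishes at 1 + 6 = hour 7.
Nothing blocks data validation, so it runs from hour 0 to hour 6.
For evaluation: data validation (finishes hour 6); model training (finishes hour 7). Taking the maximum gives a start of hour 7, and it finishes at 7 + 4 = hour 11.

Working backward from the deadline:
Deployment has no dependents, so it just needs to finish by hour 16. Starting by 16 − 4 = hour 12 achieves that.
Evaluation feeds into deployment (must start by hour 12); so evaluation must finish by hour 12 and therefore start by hour 8.
So evaluation can start as early as hour 7 and as late as hour 8, giving 8 − 7 = 1 hour of slack.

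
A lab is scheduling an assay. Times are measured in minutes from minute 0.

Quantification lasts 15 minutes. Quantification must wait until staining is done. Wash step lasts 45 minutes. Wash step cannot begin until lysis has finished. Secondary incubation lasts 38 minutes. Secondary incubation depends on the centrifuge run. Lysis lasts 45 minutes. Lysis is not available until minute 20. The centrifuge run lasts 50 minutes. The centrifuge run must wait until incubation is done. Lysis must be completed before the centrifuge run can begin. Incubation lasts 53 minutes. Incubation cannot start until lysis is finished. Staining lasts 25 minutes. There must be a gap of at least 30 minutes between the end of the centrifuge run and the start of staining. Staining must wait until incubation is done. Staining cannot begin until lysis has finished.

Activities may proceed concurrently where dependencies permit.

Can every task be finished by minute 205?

No

Lysis waits on its own release at minute 20, so it starts at minute 20 and finishes at 20 + 45 = minute 65.
Wash step waits on lysis (finishes minute 65), so it starts at minute 65 and finishes at 65 + 45 = minute 110.
Incubation waits on lysis (finishes minute 65), so it starts at minute 65 and finishes at 65 + 53 = minute 118.
The centrifuge run needs all of incubation (finishes minute 118); lysis (finishes minute 65). That puts its earliest start at minute 118; it finishes at 118 + 50 = minute 168.
Secondary incubation waits on the centrifuge run (finishes minute 168), so it starts at minute 168 and finishes at 168 + 38 = minute 206.
Staining cannot start until the centrifuge run (finishes minute 168, plus 30-minute gap → minute 198); incubation (finishes minute 118); lysis (finishes minute 65). The controlling bound is minute 198, so staining finishes at 198 + 25 = minute 223.
After staining (finishes minute 223), quantification can start at minute 223 and finishes at minute 238.
The earliest everything can be done is minute 238, which is after the deadline of 205, so it is not possible.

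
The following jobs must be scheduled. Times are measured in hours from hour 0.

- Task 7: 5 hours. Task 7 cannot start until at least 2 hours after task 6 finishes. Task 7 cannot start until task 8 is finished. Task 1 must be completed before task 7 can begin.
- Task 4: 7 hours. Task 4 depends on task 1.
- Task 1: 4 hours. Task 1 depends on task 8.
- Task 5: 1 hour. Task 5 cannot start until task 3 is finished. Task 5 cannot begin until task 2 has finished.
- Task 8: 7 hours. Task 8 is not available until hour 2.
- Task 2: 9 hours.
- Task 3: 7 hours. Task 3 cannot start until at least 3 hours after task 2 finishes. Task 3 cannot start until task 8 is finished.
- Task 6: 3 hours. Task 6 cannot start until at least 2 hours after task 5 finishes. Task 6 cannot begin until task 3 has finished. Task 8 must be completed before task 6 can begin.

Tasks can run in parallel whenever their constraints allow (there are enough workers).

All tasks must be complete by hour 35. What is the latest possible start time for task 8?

8

To finish by hour 35, task 7 (duration 5) must start no later than hour 30.
Since task 7 (must start by hour 30, minus 2-hour gap → hour 28) depends on it, task 6 must finish by hour 28. Backing off its 3-hour duration gives a latest start of hour 25.
Task 5 must finish before task 6 (must start by hour 25, minus 2-hour gap → hour 23). With a 1-hour duration, task 5 must start by 23 − 1 = hour 22.
Task 3 feeds task 5 (must start by hour 22); task 6 (must start by hour 25). Taking the minimum, task 3 must finish by hour 22 and start by 22 − 7 = hour 15.
Task 4 has no dependents, so it just needs to finish by hour 35. Starting by 35 − 7 = hour 28 achieves that.
For task 1: task 4 (must start by hour 28); task 7 (must start by hour 30). The most restrictive is hour 28; with a 4-hour duration, task 1 must start by hour 24.
For task 8: task 1 (must start by hour 24); task 3 (must start by hour 15); task 6 (must start by hour 25); task 7 (must start by hour 30). The most restrictive is hour 15; with a 7-hour duration, task 8 must start by hour 8.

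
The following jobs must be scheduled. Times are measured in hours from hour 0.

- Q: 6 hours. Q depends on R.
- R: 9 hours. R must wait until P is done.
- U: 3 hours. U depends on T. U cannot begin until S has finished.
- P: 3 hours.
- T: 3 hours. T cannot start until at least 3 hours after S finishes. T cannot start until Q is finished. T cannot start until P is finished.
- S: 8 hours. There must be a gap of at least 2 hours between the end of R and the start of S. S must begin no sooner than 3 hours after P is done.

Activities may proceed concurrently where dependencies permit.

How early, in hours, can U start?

Nothing blocks P, so it runs from hour 0 to hour 3.
R waits on P (finishes hour 3), so it starts at hour 3 and finishes at 3 + 9 = hour 12.
S has to wait for R (finishes hour 12, plus 2-hour gap → hour 14); P (finishes hour 3, plus 3-hour gap → hour 6). The latest of these is hour 14, so S runs hour 14 to 14 + 8 = hour 22.
After R (finishes hour 12), Q can start at hour 12 and finishes at hour 18.
For T: S (finishes hour 22, plus 3-hour gap → hour 25); Q (finishes hour 18); P (finishes hour 3). Taking the maximum gives a start of hour 25, and it finishes at 25 + 3 = hour 28.
U waits on T (finishes hour 28); S (finishes hour 22). The latest of these is hour 28, which is the earliest U can start.

28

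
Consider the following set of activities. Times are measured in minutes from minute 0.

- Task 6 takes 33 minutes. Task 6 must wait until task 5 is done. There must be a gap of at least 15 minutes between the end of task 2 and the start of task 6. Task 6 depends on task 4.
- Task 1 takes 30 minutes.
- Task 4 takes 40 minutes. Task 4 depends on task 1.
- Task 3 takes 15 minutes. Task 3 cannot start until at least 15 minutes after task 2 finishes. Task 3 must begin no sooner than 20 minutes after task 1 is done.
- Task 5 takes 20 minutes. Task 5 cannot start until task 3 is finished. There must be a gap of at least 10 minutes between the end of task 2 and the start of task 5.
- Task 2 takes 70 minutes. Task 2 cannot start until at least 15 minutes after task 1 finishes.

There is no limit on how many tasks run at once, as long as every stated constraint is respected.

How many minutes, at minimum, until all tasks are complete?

198

Task 1 can start immediately at minute 0; it finishes at minute 30.
After task 1 (finishes minute 30), task 4 can start at minute 30 and finishes at minute 70.
Task 2 cannot begin until task 1 (finishes minute 30, plus 15-minute gap → minute 45). It runs from minute 45 to 45 + 70 = minute 115.
Task 3 has to wait for task 2 (finishes minute 115, plus 15-minute gap → minute 130); task 1 (finishes minute 30, plus 20-minute gap → minute 50). The latest of these is minute 130, so task 3 runs minute 130 to 130 + 15 = minute 145.
Task 5 needs all of task 3 (finishes minute 145); task 2 (finishes minute 115, plus 10-minute gap → minute 125). That puts its earliest start at minute 145; it finishes at 145 + 20 = minute 165.
Task 6 has to wait for task 5 (finishes minute 165); task 2 (finishes minute 115, plus 15-minute gap → minute 130); task 4 (finishes minute 70). The latest of these is minute 165, so task 6 runs minute 165 to 165 + 33 = minute 198.
All tasks are finished once the last one completes. Finish times: Task 1 at 30, Task 2 at 115, Task 3 at 145, Task 4 at 70, Task 5 at 165, Task 6 at 198. The latest is minute 198.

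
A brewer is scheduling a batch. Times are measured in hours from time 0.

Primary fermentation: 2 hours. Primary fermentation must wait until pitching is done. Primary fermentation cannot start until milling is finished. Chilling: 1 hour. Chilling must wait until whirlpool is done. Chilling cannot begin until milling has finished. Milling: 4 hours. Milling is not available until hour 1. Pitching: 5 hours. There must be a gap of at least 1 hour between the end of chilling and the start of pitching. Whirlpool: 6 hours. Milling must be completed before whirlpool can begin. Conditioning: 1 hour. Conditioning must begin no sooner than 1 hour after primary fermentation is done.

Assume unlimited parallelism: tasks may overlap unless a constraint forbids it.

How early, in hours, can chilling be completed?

12

Milling cannot begin until its own release at hour 1. It runs from hour 1 to 1 + 4 = hour 5.
After milling (finishes hour 5), whirlpool can start at hour 5 and finishes at hour 11.
Chilling has to wait for whirlpool (finishes hour 11); milling (finishes hour 5). The latest of these is hour 11, so chilling runs hour 11 to 11 + 1 = hour 12.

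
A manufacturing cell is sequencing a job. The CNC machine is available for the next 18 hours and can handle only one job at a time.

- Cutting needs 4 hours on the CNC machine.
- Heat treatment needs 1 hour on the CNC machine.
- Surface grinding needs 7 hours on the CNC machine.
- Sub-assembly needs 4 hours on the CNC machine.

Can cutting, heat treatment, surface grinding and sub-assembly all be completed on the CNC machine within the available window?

Yes

Running back to back, the jobs need 4 + 1 + 7 + 4 = 16 hours on the CNC machine.
Since 16 ≤ 18, they fit within the window.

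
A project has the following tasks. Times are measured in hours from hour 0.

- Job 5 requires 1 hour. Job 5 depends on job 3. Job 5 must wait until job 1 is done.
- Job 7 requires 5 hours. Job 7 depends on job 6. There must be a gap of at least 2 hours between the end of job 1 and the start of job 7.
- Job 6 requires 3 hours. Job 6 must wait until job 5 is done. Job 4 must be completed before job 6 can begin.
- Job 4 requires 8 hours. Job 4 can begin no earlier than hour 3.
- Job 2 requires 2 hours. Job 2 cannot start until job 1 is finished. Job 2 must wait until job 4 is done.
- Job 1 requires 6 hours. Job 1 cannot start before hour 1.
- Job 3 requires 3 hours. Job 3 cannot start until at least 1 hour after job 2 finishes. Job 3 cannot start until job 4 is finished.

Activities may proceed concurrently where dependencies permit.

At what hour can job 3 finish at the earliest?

17

Job 4 waits on its own release at hour 3, so it starts at hour 3 and finishes at 3 + 8 = hour 11.
Job 1 waits on its own release at hour 1, so it starts at hour 1 and finishes at 1 + 6 = hour 7.
For job 2: job 1 (finishes hour 7); job 4 (finishes hour 11). Taking the maximum gives a start of hour 11, and it finishes at 11 + 2 = hour 13.
Job 3 needs all of job 2 (finishes hour 13, plus 1-hour gap → hour 14); job 4 (finishes hour 11). That puts its earliest start at hour 14; it finishes at 14 + 3 = hour 17.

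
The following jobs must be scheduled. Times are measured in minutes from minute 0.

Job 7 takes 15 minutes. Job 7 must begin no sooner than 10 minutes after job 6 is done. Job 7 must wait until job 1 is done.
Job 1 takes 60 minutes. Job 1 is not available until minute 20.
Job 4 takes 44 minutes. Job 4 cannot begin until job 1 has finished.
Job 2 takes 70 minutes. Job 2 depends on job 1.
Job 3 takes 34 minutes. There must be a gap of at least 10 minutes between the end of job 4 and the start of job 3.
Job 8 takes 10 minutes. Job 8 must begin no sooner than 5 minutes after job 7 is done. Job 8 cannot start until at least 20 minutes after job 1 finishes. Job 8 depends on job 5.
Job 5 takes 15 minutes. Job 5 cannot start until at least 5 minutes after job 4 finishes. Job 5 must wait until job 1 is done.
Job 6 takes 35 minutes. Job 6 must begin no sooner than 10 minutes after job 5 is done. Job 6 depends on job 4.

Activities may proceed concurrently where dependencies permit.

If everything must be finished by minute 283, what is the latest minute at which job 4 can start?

134

To finish by minute 283, job 3 (duration 34) must start no later than minute 249.
Job 8 has no dependents, so it just needs to finish by minute 283. Starting by 283 − 10 = minute 273 achieves that.
Job 7 has to be done before job 8 (must start by minute 273, minus 5-minute gap → minute 268). That means finishing by minute 268, i.e. starting by 268 − 15 = minute 253.
Since job 7 (must start by minute 253, minus 10-minute gap → minute 243) depends on it, job 6 must finish by minute 243. Backing off its 35-minute duration gives a latest start of minute 208.
Job 5 must finish in time for job 6 (must start by minute 208, minus 10-minute gap → minute 198); job 8 (must start by minute 273). The tightest is minute 198, so job 5 must start by 198 − 15 = minute 183.
Job 4 must finish in time for job 3 (must start by minute 249, minus 10-minute gap → minute 239); job 5 (must start by minute 183, minus 5-minute gap → minute 178); job 6 (must start by minute 208). The tightest is minute 178, so job 4 must start by 178 − 44 = minute 134.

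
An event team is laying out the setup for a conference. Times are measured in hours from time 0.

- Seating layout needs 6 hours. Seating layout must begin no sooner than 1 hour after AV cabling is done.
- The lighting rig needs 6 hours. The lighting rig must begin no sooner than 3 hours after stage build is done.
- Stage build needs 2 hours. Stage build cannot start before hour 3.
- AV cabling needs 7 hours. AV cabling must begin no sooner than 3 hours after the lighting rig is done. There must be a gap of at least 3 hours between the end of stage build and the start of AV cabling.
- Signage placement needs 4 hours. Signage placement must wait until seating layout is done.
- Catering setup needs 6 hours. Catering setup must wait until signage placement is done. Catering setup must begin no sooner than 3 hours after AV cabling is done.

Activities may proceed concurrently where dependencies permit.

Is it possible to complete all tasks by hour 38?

No

After its own release at hour 3, stage build can start at hour 3 and finishes at hour 5.
After stage build (finishes hour 5, plus 3-hour gap → hour 8), the lighting rig can start at hour 8 and finishes at hour 14.
AV cabling has to wait for the lighting rig (finishes hour 14, plus 3-hour gap → hour 17); stage build (finishes hour 5, plus 3-hour gap → hour 8). The latest of these is hour 17, so AV cabling runs hour 17 to 17 + 7 = hour 24.
Seating layout waits on AV cabling (finishes hour 24, plus 1-hour gap → hour 25), so it starts at hour 25 and finishes at 25 + 6 = hour 31.
Signage placement waits on seating layout (finishes hour 31), so it starts at hour 31 and finishes at 31 + 4 = hour 35.
Catering setup has to wait for signage placement (finishes hour 35); AV cabling (finishes hour 24, plus 3-hour gap → hour 27). The latest of these is hour 35, so catering setup runs hour 35 to 35 + 6 = hour 41.
The earliest everything can be done is hour 41, which is after the deadline of 38, so it is not possible.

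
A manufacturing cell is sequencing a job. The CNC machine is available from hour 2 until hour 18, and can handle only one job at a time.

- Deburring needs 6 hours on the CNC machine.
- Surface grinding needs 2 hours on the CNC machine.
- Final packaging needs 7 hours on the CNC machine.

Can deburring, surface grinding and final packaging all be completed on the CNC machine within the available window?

The CNC machine window is 18 − 2 = 16 hours.
Running back to back, the jobs need 6 + 2 + 7 = 15 hours on the CNC machine.
Since 15 ≤ 16, they fit within the window.

Yes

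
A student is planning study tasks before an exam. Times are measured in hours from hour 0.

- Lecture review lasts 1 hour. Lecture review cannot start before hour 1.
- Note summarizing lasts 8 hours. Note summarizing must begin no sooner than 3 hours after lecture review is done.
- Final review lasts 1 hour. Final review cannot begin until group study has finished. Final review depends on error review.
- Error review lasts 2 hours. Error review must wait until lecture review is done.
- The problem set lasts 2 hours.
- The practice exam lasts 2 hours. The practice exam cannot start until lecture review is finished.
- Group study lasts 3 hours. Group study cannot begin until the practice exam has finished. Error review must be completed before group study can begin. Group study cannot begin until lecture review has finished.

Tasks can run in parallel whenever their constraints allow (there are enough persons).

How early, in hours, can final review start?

7

Lecture review cannot begin until its own release at hour 1. It runs from hour 1 to 1 + 1 = hour 2.
Error review waits on lecture review (finishes hour 2), so it starts at hour 2 and finishes at 2 + 2 = hour 4.
The practice exam cannot begin until lecture review (finishes hour 2). It runs from hour 2 to 2 + 2 = hour 4.
Group study has to wait for the practice exam (finishes hour 4); error review (finishes hour 4); lecture review (finishes hour 2). The latest of these is hour 4, so group study runs hour 4 to 4 + 3 = hour 7.
Final review waits on group study (finishes hour 7); error review (finishes hour 4). The latest of these is hour 7, which is the earliest final review can start.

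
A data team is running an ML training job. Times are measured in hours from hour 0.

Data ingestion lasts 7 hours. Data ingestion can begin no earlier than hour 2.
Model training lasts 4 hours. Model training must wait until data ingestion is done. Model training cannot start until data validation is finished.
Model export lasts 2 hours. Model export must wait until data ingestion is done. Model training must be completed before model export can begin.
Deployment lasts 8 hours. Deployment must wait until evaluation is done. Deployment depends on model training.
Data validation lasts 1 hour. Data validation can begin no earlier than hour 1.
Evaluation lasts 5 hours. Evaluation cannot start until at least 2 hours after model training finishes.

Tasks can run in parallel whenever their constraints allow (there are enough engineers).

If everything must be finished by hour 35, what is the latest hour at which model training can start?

16

To finish by hour 35, deployment (duration 8) must start no later than hour 27.
Evaluation feeds into deployment (must start by hour 27); so evaluation must finish by hour 27 and therefore start by hour 22.
Model export must finish by hour 35; it takes 2 hours, so it must start by 35 − 2 = hour 33.
Model training must finish in time for evaluation (must start by hour 22, minus 2-hour gap → hour 20); model export (must start by hour 33); deployment (must start by hour 27). The tightest is hour 20, so model training must start by 20 − 4 = hour 16.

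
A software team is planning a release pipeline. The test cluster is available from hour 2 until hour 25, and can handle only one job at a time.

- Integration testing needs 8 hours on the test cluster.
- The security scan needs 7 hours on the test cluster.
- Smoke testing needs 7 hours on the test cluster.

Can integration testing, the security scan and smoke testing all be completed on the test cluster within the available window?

Yes

The test cluster window is 25 − 2 = 23 hours.
Running back to back, the jobs need 8 + 7 + 7 = 22 hours on the test cluster.
Since 22 ≤ 23, they fit within the window.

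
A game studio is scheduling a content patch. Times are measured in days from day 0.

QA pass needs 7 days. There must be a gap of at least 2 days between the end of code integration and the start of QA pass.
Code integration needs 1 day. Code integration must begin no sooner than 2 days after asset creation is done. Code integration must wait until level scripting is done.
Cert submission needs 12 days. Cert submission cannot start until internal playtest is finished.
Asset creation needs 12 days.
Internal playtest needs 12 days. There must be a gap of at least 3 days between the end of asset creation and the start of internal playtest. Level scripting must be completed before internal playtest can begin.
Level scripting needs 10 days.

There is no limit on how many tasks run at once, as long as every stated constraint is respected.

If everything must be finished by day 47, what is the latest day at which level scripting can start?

13

QA pass has no dependents, so it just needs to finish by day 47. Starting by 47 − 7 = day 40 achieves that.
Code integration must finish before QA pass (must start by day 40, minus 2-day gap → day 38). With a 1-day duration, code integration must start by 38 − 1 = day 37.
To finish by day 47, cert submission (duration 12) must start no later than day 35.
Since cert submission (must start by day 35) depends on it, internal playtest must finish by day 35. Backing off its 12-day duration gives a latest start of day 23.
For level scripting: code integration (must start by day 37); internal playtest (must start by day 23). The most restrictive is day 23; with a 10-day duration, level scripting must start by day 13.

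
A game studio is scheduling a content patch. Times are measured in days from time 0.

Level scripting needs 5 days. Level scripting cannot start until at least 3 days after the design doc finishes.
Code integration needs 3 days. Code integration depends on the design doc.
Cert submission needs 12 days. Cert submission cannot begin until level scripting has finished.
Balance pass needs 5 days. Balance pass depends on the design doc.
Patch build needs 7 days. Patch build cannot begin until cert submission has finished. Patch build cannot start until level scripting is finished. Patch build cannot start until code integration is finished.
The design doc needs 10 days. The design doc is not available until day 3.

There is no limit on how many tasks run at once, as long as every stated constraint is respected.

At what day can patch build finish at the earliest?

After its own release at day 3, the design doc can start at day 3 and finishes at day 13.
After the design doc (finishes day 13), code integration can start at day 13 and finishes at day 16.
Level scripting cannot begin until the design doc (finishes day 13, plus 3-day gap → day 16). It runs from day 16 to 16 + 5 = day 21.
Cert submission cannot begin until level scripting (finishes day 21). It runs from day 21 to 21 + 12 = day 33.
Patch build needs all of cert submission (finishes day 33); level scripting (finishes day 21); code integration (finishes day 16). That puts its earliest start at day 33; it finishes at 33 + 7 = day 40.

40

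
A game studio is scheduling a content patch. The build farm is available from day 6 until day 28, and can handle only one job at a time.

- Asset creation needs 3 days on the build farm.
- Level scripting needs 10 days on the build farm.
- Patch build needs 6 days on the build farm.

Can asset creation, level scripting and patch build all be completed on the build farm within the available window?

Yes

The build farm window is 28 − 6 = 22 days.
Running back to back, the jobs need 3 + 10 + 6 = 19 days on the build farm.
Since 19 ≤ 22, they fit within the window.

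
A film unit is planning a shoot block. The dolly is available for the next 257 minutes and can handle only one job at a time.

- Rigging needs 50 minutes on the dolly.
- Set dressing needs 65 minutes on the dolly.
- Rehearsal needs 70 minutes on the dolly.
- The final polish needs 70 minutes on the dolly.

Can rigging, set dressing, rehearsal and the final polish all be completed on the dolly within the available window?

Running back to back, the jobs need 50 + 65 + 70 + 70 = 255 minutes on the dolly.
Since 255 ≤ 257, they fit within the window.

Yes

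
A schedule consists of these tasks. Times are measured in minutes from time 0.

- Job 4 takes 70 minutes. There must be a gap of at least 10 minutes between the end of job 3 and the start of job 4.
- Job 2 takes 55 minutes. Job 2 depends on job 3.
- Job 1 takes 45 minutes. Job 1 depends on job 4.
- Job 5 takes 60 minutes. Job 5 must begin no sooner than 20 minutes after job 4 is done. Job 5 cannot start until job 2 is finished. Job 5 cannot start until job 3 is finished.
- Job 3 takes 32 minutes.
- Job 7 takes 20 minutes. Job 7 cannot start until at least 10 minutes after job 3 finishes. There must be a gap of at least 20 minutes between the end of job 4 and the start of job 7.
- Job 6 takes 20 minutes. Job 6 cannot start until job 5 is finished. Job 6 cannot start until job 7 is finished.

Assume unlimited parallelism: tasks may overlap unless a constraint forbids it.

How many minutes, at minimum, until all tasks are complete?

212

Job 3 has no prerequisites, so it starts at minute 0 and finishes at minute 32.
Job 4 waits on job 3 (finishes minute 32, plus 10-minute gap → minute 42), so it starts at minute 42 and finishes at 42 + 70 = minute 112.
For job 7: job 3 (finishes minute 32, plus 10-minute gap → minute 42); job 4 (finishes minute 112, plus 20-minute gap → minute 132). Taking the maximum gives a start of minute 132, and it finishes at 132 + 20 = minute 152.
Job 1 waits on job 4 (finishes minute 112), so it starts at minute 112 and finishes at 112 + 45 = minute 157.
Job 2 waits on job 3 (finishes minute 32), so it starts at minute 32 and finishes at 32 + 55 = minute 87.
Job 5 needs all of job 4 (finishes minute 112, plus 20-minute gap → minute 132); job 2 (finishes minute 87); job 3 (finishes minute 32). That puts its earliest start at minute 132; it finishes at 132 + 60 = minute 192.
Job 6 needs all of job 5 (finishes minute 192); job 7 (finishes minute 152). That puts its earliest start at minute 192; it finishes at 192 + 20 = minute 212.
All tasks are finished once the last one completes. Finish times: Job 1 at 157, Job 2 at 87, Job 3 at 32, Job 4 at 112, Job 5 at 192, Job 6 at 212, Job 7 at 152. The latest is minute 212.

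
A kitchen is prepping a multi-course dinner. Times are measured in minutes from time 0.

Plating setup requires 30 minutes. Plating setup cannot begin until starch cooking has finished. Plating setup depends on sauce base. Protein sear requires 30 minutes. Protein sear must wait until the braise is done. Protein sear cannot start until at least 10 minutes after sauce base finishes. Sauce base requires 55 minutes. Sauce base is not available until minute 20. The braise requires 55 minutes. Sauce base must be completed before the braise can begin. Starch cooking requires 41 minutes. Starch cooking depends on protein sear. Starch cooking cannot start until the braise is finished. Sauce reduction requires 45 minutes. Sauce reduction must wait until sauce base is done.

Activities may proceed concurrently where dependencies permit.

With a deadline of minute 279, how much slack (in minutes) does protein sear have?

48

Sauce base waits on its own release at minute 20, so it starts at minute 20 and finishes at 20 + 55 = minute 75.
The braise waits on sauce base (finishes minute 75), so it starts at minute 75 and finishes at 75 + 55 = minute 130.
Protein sear cannot start until the braise (finishes minute 130); sauce base (finishes minute 75, plus 10-minute gap → minute 85). The controlling bound is minute 130, so protein sear finishes at 130 + 30 = minute 160.

Working backward from the deadline:
To finish by minute 279, plating setup (duration 30) must start no later than minute 249.
Starch cooking has to be done before plating setup (must start by minute 249). That means finishing by minute 249, i.e. starting by 249 − 41 = minute 208.
Protein sear has to be done before starch cooking (must start by minute 208). That means finishing by minute 208, i.e. starting by 208 − 30 = minute 178.
So protein sear can start as early as minute 130 and as late as minute 178, giving 178 − 130 = 48 minutes of slack.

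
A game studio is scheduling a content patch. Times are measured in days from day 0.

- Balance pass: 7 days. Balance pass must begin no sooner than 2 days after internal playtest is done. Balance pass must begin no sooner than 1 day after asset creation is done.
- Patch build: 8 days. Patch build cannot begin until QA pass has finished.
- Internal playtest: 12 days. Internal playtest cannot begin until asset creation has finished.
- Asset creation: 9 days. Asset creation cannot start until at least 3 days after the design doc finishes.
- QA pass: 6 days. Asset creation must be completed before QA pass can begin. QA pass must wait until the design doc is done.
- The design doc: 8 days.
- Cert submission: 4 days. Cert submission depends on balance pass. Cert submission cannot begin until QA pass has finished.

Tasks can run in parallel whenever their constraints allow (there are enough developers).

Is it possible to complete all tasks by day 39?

No

The design doc has no prerequisites, so it starts at day 0 and finishes at day 8.
Asset creation waits on the design doc (finishes day 8, plus 3-day gap → day 11), so it starts at day 11 and finishes at 11 + 9 = day 20.
For QA pass: asset creation (finishes day 20); the design doc (finishes day 8). Taking the maximum gives a start of day 20, and it finishes at 20 + 6 = day 26.
After QA pass (finishes day 26), patch build can start at day 26 and finishes at day 34.
Internal playtest waits on asset creation (finishes day 20), so it starts at day 20 and finishes at 20 + 12 = day 32.
For balance pass: internal playtest (finishes day 32, plus 2-day gap → day 34); asset creation (finishes day 20, plus 1-day gap → day 21). Taking the maximum gives a start of day 34, and it finishes at 34 + 7 = day 41.
For cert submission: balance pass (finishes day 41); QA pass (finishes day 26). Taking the maximum gives a start of day 41, and it finishes at 41 + 4 = day 45.
The earliest everything can be done is day 45, which is after the deadline of 39, so it is not possible.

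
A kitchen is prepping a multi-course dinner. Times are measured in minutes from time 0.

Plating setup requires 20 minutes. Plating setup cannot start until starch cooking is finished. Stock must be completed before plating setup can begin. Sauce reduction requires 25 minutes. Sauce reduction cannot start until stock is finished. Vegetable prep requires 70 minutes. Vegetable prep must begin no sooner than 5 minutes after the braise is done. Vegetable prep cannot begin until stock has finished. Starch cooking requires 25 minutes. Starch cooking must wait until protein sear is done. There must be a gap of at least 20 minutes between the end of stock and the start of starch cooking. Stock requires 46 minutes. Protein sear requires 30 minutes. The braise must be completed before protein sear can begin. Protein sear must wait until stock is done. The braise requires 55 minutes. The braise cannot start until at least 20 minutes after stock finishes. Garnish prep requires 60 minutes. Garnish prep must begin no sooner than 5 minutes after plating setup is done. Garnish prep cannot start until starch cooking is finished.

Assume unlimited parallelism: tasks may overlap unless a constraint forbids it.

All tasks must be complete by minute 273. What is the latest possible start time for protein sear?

133

Nothing follows garnish prep; the deadline of minute 273 is its only limit. It must start by 273 − 60 = minute 213.
Plating setup must finish before garnish prep (must start by minute 213, minus 5-minute gap → minute 208). With a 20-minute duration, plating setup must start by 208 − 20 = minute 188.
Starch cooking has several dependents: plating setup (must start by minute 188); garnish prep (must start by minute 213). The earliest of those limits is minute 188, so starch cooking must start by 188 − 25 = minute 163.
Protein sear has to be done before starch cooking (must start by minute 163). That means finishing by minute 163, i.e. starting by 163 − 30 = minute 133.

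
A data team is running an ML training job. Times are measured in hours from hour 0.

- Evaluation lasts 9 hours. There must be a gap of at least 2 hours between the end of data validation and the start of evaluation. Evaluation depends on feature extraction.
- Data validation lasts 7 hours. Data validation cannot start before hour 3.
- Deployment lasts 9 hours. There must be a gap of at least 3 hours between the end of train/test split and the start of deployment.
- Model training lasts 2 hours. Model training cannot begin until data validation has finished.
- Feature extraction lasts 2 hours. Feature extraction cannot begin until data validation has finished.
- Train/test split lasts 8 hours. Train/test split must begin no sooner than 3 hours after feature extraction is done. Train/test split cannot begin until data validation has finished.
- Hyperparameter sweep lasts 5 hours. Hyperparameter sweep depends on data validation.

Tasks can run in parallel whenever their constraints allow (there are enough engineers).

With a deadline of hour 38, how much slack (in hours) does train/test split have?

3

After its own release at hour 3, data validation can start at hour 3 and finishes at hour 10.
After data validation (finishes hour 10), feature extraction can start at hour 10 and finishes at hour 12.
Train/test split cannot start until feature extraction (finishes hour 12, plus 3-hour gap → hour 15); data validation (finishes hour 10). The controlling bound is hour 15, so train/test split finishes at 15 + 8 = hour 23.

Working backward from the deadline:
To finish by hour 38, deployment (duration 9) must start no later than hour 29.
Since deployment (must start by hour 29, minus 3-hour gap → hour 26) depends on it, train/test split must finish by hour 26. Backing off its 8-hour duration gives a latest start of hour 18.
So train/test split can start as early as hour 15 and as late as hour 18, giving 18 − 15 = 3 hours of slack.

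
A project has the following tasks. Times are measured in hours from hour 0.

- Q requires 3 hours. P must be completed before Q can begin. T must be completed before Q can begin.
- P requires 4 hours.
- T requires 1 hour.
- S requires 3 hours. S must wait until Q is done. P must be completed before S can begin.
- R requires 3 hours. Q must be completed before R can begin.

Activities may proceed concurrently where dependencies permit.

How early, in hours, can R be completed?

10

Nothing blocks T, so it runs from hour 0 to hour 1.
P has no prerequisites, so it starts at hour 0 and finishes at hour 4.
Q needs all of P (finishes hour 4); T (finishes hour 1). That puts its earliest start at hour 4; it finishes at 4 + 3 = hour 7.
R cannot begin until Q (finishes hour 7). It runs from hour 7 to 7 + 3 = hour 10.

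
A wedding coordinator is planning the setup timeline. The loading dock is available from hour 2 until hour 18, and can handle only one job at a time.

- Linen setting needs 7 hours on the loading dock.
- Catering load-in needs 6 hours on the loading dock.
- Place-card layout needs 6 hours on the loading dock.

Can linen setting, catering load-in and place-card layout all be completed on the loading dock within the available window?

No

The loading dock window is 18 − 2 = 16 hours.
Running back to back, the jobs need 7 + 6 + 6 = 19 hours on the loading dock.
Since 19 > 16, they cannot all fit.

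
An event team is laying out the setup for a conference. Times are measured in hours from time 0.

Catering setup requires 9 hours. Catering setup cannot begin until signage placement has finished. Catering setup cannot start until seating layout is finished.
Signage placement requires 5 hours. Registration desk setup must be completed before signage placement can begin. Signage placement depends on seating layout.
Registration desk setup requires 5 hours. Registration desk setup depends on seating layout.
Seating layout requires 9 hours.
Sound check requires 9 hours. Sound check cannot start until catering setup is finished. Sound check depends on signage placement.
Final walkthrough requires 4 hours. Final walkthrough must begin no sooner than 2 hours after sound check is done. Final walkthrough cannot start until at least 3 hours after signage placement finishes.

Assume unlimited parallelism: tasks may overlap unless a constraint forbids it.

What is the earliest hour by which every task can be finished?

Nothing blocks seating layout, so it runs from hour 0 to hour 9.
Registration desk setup waits on seating layout (finishes hour 9), so it starts at hour 9 and finishes at 9 + 5 = hour 14.
Signage placement cannot start until registration desk setup (finishes hour 14); seating layout (finishes hour 9). The controlling bound is hour 14, so signage placement finishes at 14 + 5 = hour 19.
Catering setup needs all of signage placement (finishes hour 19); seating layout (finishes hour 9). That puts its earliest start at hour 19; it finishes at 19 + 9 = hour 28.
Sound check cannot start until catering setup (finishes hour 28); signage placement (finishes hour 19). The controlling bound is hour 28, so sound check finishes at 28 + 9 = hour 37.
Final walkthrough has to wait for sound check (finishes hour 37, plus 2-hour gap → hour 39); signage placement (finishes hour 19, plus 3-hour gap → hour 22). The latest of these is hour 39, so final walkthrough runs hour 39 to 39 + 4 = hour 43.
All tasks are finished once the last one completes. Finish times: Seating layout at 9, Registration desk setup at 14, Signage placement at 19, Catering setup at 28, Sound check at 37, Final walkthrough at 43. The latest is hour 43.

43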